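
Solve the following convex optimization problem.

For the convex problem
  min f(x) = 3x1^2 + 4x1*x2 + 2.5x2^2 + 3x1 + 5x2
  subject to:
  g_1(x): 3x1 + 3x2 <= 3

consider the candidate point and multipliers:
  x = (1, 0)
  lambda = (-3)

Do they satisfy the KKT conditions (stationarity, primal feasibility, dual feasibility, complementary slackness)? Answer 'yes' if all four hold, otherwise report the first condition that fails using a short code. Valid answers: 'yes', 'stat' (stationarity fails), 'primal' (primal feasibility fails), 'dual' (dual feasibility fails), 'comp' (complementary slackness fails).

Gradient of f: grad f(x) = Q x + c = (9, 9)
Constraint values g_i(x) = a_i^T x - b_i:
  g_1((1, 0)) = 0
Stationarity residual: grad f(x) + sum_i lambda_i a_i = (0, 0)
  -> stationarity OK
Primal feasibility (all g_i <= 0): OK
Dual feasibility (all lambda_i >= 0): FAILS
Complementary slackness (lambda_i * g_i(x) = 0 for all i): OK

Verdict: the first failing condition is dual_feasibility -> dual.

dual


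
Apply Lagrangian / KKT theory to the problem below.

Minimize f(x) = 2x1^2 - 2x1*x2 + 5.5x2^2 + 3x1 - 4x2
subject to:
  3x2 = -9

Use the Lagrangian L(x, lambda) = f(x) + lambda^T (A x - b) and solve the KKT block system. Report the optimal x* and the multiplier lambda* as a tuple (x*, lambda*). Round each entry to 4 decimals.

Form the Lagrangian:
  L(x, lambda) = (1/2) x^T Q x + c^T x + lambda^T (A x - b)
Stationarity (grad_x L = 0): Q x + c + A^T lambda = 0.
Primal feasibility: A x = b.

This gives the KKT block system:
  [ Q   A^T ] [ x     ]   [-c ]
  [ A    0  ] [ lambda ] = [ b ]

Solving the linear system:
  x*      = (-2.25, -3)
  lambda* = (10.8333)
  f(x*)   = 51.375

x* = (-2.25, -3), lambda* = (10.8333)


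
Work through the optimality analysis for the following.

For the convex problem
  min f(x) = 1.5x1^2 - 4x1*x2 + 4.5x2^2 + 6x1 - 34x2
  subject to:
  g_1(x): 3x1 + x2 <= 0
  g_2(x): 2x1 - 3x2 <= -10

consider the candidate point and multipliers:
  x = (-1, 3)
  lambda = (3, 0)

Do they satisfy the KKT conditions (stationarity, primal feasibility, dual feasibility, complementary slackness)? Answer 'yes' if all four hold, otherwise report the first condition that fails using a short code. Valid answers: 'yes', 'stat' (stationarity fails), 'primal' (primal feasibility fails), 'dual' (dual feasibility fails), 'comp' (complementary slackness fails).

Gradient of f: grad f(x) = Q x + c = (-9, -3)
Constraint values g_i(x) = a_i^T x - b_i:
  g_1((-1, 3)) = 0
  g_2((-1, 3)) = -1
Stationarity residual: grad f(x) + sum_i lambda_i a_i = (0, 0)
  -> stationarity OK
Primal feasibility (all g_i <= 0): OK
Dual feasibility (all lambda_i >= 0): OK
Complementary slackness (lambda_i * g_i(x) = 0 for all i): OK

Verdict: yes, KKT holds.

yes


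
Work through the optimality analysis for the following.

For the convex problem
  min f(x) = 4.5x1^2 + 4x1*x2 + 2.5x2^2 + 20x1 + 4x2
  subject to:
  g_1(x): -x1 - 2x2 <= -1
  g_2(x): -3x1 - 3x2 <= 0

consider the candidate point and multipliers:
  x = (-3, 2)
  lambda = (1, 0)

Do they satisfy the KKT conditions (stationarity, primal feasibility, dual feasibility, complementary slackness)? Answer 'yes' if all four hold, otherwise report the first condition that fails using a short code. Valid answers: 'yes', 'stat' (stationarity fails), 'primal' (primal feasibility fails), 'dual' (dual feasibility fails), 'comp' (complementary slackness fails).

Gradient of f: grad f(x) = Q x + c = (1, 2)
Constraint values g_i(x) = a_i^T x - b_i:
  g_1((-3, 2)) = 0
  g_2((-3, 2)) = 3
Stationarity residual: grad f(x) + sum_i lambda_i a_i = (0, 0)
  -> stationarity OK
Primal feasibility (all g_i <= 0): FAILS
Dual feasibility (all lambda_i >= 0): OK
Complementary slackness (lambda_i * g_i(x) = 0 for all i): OK

Verdict: the first failing condition is primal_feasibility -> primal.

primal


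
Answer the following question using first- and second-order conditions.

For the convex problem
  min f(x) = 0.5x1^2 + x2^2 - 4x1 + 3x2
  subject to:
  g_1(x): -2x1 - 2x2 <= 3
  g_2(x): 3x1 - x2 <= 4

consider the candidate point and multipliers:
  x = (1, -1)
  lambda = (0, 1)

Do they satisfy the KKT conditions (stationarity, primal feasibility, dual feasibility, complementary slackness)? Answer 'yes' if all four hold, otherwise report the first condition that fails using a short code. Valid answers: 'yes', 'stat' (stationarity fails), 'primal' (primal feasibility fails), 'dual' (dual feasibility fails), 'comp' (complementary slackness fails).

Gradient of f: grad f(x) = Q x + c = (-3, 1)
Constraint values g_i(x) = a_i^T x - b_i:
  g_1((1, -1)) = -3
  g_2((1, -1)) = 0
Stationarity residual: grad f(x) + sum_i lambda_i a_i = (0, 0)
  -> stationarity OK
Primal feasibility (all g_i <= 0): OK
Dual feasibility (all lambda_i >= 0): OK
Complementary slackness (lambda_i * g_i(x) = 0 for all i): OK

Verdict: yes, KKT holds.

yes


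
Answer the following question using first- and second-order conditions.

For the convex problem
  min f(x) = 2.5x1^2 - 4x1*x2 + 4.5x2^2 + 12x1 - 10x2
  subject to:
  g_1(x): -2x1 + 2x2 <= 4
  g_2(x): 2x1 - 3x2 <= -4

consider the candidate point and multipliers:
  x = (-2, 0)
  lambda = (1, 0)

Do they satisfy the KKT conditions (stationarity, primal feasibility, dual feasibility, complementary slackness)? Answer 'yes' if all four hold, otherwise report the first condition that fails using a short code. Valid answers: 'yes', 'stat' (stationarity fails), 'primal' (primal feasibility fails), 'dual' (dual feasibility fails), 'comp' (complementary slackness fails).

Gradient of f: grad f(x) = Q x + c = (2, -2)
Constraint values g_i(x) = a_i^T x - b_i:
  g_1((-2, 0)) = 0
  g_2((-2, 0)) = 0
Stationarity residual: grad f(x) + sum_i lambda_i a_i = (0, 0)
  -> stationarity OK
Primal feasibility (all g_i <= 0): OK
Dual feasibility (all lambda_i >= 0): OK
Complementary slackness (lambda_i * g_i(x) = 0 for all i): OK

Verdict: yes, KKT holds.

yes


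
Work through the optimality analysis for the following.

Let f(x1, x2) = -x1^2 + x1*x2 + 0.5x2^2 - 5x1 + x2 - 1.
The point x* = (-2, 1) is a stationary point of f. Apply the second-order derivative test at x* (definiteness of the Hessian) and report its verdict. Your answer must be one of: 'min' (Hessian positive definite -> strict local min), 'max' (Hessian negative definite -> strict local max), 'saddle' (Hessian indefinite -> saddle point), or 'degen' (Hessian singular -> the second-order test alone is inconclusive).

Compute the Hessian H = grad^2 f:
  H = [[-2, 1], [1, 1]]
Verify stationarity: grad f(x*) = H x* + g = (0, 0).
Eigenvalues of H: -2.3028, 1.3028.
Eigenvalues have mixed signs, so H is indefinite -> x* is a saddle point.

saddle


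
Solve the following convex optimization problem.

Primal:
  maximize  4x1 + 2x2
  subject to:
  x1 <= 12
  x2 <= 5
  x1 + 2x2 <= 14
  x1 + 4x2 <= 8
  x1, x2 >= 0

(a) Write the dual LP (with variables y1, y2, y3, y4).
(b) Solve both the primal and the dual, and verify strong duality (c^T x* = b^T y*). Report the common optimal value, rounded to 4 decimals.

The standard primal-dual pair for 'max c^T x s.t. A x <= b, x >= 0' is:
  Dual:  min b^T y  s.t.  A^T y >= c,  y >= 0.

So the dual LP is:
  minimize  12y1 + 5y2 + 14y3 + 8y4
  subject to:
    y1 + y3 + y4 >= 4
    y2 + 2y3 + 4y4 >= 2
    y1, y2, y3, y4 >= 0

Solving the primal: x* = (8, 0).
  primal value c^T x* = 32.
Solving the dual: y* = (0, 0, 0, 4).
  dual value b^T y* = 32.
Strong duality: c^T x* = b^T y*. Confirmed.

32


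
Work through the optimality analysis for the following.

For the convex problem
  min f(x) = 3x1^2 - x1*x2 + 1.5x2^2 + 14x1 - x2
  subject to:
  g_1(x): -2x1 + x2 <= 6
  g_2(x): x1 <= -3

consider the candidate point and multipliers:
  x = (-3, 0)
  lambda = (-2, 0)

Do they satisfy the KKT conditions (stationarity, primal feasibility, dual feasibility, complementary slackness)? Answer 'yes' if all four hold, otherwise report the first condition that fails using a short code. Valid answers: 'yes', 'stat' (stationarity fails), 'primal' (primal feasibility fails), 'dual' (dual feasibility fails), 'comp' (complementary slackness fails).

Gradient of f: grad f(x) = Q x + c = (-4, 2)
Constraint values g_i(x) = a_i^T x - b_i:
  g_1((-3, 0)) = 0
  g_2((-3, 0)) = 0
Stationarity residual: grad f(x) + sum_i lambda_i a_i = (0, 0)
  -> stationarity OK
Primal feasibility (all g_i <= 0): OK
Dual feasibility (all lambda_i >= 0): FAILS
Complementary slackness (lambda_i * g_i(x) = 0 for all i): OK

Verdict: the first failing condition is dual_feasibility -> dual.

dual


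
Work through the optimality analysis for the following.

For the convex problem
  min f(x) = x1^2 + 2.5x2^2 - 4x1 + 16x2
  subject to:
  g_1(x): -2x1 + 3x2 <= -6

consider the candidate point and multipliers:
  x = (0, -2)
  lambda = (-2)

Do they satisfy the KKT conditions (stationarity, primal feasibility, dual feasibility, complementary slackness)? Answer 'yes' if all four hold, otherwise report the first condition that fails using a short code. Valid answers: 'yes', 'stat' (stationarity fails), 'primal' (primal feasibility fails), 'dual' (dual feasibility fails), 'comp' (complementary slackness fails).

Gradient of f: grad f(x) = Q x + c = (-4, 6)
Constraint values g_i(x) = a_i^T x - b_i:
  g_1((0, -2)) = 0
Stationarity residual: grad f(x) + sum_i lambda_i a_i = (0, 0)
  -> stationarity OK
Primal feasibility (all g_i <= 0): OK
Dual feasibility (all lambda_i >= 0): FAILS
Complementary slackness (lambda_i * g_i(x) = 0 for all i): OK

Verdict: the first failing condition is dual_feasibility -> dual.

dual


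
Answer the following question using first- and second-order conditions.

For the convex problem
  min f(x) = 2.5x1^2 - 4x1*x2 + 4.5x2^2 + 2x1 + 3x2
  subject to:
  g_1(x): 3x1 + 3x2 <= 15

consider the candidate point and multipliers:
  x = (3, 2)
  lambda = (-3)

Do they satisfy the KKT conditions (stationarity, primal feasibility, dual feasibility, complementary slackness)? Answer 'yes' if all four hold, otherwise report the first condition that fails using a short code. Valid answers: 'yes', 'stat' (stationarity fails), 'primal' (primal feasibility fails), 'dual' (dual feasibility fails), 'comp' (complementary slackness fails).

Gradient of f: grad f(x) = Q x + c = (9, 9)
Constraint values g_i(x) = a_i^T x - b_i:
  g_1((3, 2)) = 0
Stationarity residual: grad f(x) + sum_i lambda_i a_i = (0, 0)
  -> stationarity OK
Primal feasibility (all g_i <= 0): OK
Dual feasibility (all lambda_i >= 0): FAILS
Complementary slackness (lambda_i * g_i(x) = 0 for all i): OK

Verdict: the first failing condition is dual_feasibility -> dual.

dual


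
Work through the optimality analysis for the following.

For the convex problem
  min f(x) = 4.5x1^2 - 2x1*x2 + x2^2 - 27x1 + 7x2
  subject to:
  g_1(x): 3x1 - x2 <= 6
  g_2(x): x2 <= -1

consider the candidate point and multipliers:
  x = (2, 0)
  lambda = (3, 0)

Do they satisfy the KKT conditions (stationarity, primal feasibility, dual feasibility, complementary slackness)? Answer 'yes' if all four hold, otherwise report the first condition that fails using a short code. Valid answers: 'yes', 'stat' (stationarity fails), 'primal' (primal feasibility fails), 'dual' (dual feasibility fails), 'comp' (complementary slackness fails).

Gradient of f: grad f(x) = Q x + c = (-9, 3)
Constraint values g_i(x) = a_i^T x - b_i:
  g_1((2, 0)) = 0
  g_2((2, 0)) = 1
Stationarity residual: grad f(x) + sum_i lambda_i a_i = (0, 0)
  -> stationarity OK
Primal feasibility (all g_i <= 0): FAILS
Dual feasibility (all lambda_i >= 0): OK
Complementary slackness (lambda_i * g_i(x) = 0 for all i): OK

Verdict: the first failing condition is primal_feasibility -> primal.

primal


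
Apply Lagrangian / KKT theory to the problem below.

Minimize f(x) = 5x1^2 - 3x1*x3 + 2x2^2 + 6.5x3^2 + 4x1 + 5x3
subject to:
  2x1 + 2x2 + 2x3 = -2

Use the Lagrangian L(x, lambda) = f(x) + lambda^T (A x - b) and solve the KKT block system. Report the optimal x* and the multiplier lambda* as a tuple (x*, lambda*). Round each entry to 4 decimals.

Form the Lagrangian:
  L(x, lambda) = (1/2) x^T Q x + c^T x + lambda^T (A x - b)
Stationarity (grad_x L = 0): Q x + c + A^T lambda = 0.
Primal feasibility: A x = b.

This gives the KKT block system:
  [ Q   A^T ] [ x     ]   [-c ]
  [ A    0  ] [ lambda ] = [ b ]

Solving the linear system:
  x*      = (-0.5359, 0.0338, -0.4979)
  lambda* = (-0.0675)
  f(x*)   = -2.384

x* = (-0.5359, 0.0338, -0.4979), lambda* = (-0.0675)


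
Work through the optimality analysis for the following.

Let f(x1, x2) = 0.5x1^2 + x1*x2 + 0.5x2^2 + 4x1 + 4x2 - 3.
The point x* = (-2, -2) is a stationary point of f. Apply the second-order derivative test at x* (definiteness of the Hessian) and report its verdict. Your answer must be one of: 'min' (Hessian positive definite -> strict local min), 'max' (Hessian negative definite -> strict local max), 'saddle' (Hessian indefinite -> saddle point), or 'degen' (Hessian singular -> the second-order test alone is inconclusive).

Compute the Hessian H = grad^2 f:
  H = [[1, 1], [1, 1]]
Verify stationarity: grad f(x*) = H x* + g = (0, 0).
Eigenvalues of H: 0, 2.
H has a zero eigenvalue (singular; positive semidefinite but not definite), so H is neither positive definite, negative definite, nor indefinite. The second-order test alone is inconclusive -> degen.
(Indeed, f is constant along the null direction of H through x*, so x* is not a strict local extremum.)

degen


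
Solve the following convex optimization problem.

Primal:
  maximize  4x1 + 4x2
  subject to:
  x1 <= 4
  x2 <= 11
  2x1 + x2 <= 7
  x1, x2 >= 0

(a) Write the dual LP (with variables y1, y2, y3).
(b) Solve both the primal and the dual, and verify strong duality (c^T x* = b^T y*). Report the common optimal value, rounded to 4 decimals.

The standard primal-dual pair for 'max c^T x s.t. A x <= b, x >= 0' is:
  Dual:  min b^T y  s.t.  A^T y >= c,  y >= 0.

So the dual LP is:
  minimize  4y1 + 11y2 + 7y3
  subject to:
    y1 + 2y3 >= 4
    y2 + y3 >= 4
    y1, y2, y3 >= 0

Solving the primal: x* = (0, 7).
  primal value c^T x* = 28.
Solving the dual: y* = (0, 0, 4).
  dual value b^T y* = 28.
Strong duality: c^T x* = b^T y*. Confirmed.

28


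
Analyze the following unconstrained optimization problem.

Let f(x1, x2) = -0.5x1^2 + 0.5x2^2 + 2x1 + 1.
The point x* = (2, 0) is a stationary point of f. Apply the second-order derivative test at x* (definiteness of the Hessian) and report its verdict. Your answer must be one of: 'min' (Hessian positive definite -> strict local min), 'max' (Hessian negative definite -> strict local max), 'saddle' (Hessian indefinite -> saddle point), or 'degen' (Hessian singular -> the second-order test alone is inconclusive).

Compute the Hessian H = grad^2 f:
  H = [[-1, 0], [0, 1]]
Verify stationarity: grad f(x*) = H x* + g = (0, 0).
Eigenvalues of H: -1, 1.
Eigenvalues have mixed signs, so H is indefinite -> x* is a saddle point.

saddle


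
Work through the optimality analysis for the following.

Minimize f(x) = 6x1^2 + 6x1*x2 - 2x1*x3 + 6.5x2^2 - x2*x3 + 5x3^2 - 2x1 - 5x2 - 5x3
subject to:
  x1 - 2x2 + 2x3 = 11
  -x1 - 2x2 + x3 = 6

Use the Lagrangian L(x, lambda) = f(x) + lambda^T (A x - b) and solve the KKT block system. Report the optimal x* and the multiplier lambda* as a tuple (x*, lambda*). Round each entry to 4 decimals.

Form the Lagrangian:
  L(x, lambda) = (1/2) x^T Q x + c^T x + lambda^T (A x - b)
Stationarity (grad_x L = 0): Q x + c + A^T lambda = 0.
Primal feasibility: A x = b.

This gives the KKT block system:
  [ Q   A^T ] [ x     ]   [-c ]
  [ A    0  ] [ lambda ] = [ b ]

Solving the linear system:
  x*      = (1.2452, -2.3678, 2.5096)
  lambda* = (-4.5632, -10.8467)
  f(x*)   = 56.0383

x* = (1.2452, -2.3678, 2.5096), lambda* = (-4.5632, -10.8467)


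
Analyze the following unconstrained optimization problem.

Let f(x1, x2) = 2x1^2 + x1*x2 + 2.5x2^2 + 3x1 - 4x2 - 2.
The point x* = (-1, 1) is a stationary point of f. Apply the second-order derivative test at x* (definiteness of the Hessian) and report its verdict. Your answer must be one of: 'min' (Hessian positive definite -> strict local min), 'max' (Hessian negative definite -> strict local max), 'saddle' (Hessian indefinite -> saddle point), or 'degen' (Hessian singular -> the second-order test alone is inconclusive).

Compute the Hessian H = grad^2 f:
  H = [[4, 1], [1, 5]]
Verify stationarity: grad f(x*) = H x* + g = (0, 0).
Eigenvalues of H: 3.382, 5.618.
Both eigenvalues > 0, so H is positive definite -> x* is a strict local min.

min


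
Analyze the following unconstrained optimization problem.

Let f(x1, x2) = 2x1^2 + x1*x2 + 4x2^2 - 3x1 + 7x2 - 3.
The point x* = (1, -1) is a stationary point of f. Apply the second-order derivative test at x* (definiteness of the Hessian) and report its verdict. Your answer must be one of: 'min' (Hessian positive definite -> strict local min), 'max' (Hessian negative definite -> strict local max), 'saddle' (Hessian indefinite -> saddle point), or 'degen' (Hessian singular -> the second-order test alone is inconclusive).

Compute the Hessian H = grad^2 f:
  H = [[4, 1], [1, 8]]
Verify stationarity: grad f(x*) = H x* + g = (0, 0).
Eigenvalues of H: 3.7639, 8.2361.
Both eigenvalues > 0, so H is positive definite -> x* is a strict local min.

min


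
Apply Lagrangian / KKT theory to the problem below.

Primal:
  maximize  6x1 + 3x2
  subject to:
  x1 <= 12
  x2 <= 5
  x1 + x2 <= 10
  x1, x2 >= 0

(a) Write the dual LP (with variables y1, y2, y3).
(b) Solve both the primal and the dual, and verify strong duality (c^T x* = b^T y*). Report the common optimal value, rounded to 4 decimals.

The standard primal-dual pair for 'max c^T x s.t. A x <= b, x >= 0' is:
  Dual:  min b^T y  s.t.  A^T y >= c,  y >= 0.

So the dual LP is:
  minimize  12y1 + 5y2 + 10y3
  subject to:
    y1 + y3 >= 6
    y2 + y3 >= 3
    y1, y2, y3 >= 0

Solving the primal: x* = (10, 0).
  primal value c^T x* = 60.
Solving the dual: y* = (0, 0, 6).
  dual value b^T y* = 60.
Strong duality: c^T x* = b^T y*. Confirmed.

60


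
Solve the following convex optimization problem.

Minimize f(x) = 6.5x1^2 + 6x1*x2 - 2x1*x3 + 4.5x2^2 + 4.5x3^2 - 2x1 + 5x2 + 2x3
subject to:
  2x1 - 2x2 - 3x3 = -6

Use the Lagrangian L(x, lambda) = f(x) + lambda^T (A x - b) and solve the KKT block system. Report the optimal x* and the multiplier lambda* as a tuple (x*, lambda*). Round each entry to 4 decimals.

Form the Lagrangian:
  L(x, lambda) = (1/2) x^T Q x + c^T x + lambda^T (A x - b)
Stationarity (grad_x L = 0): Q x + c + A^T lambda = 0.
Primal feasibility: A x = b.

This gives the KKT block system:
  [ Q   A^T ] [ x     ]   [-c ]
  [ A    0  ] [ lambda ] = [ b ]

Solving the linear system:
  x*      = (-0.7026, 0.8212, 0.9841)
  lambda* = (4.0875)
  f(x*)   = 16.0022

x* = (-0.7026, 0.8212, 0.9841), lambda* = (4.0875)


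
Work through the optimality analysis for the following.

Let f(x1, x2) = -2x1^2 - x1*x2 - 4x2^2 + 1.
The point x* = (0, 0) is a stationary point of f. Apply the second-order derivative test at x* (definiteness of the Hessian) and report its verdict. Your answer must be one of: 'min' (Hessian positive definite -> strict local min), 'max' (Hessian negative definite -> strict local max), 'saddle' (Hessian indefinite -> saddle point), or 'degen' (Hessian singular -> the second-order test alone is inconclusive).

Compute the Hessian H = grad^2 f:
  H = [[-4, -1], [-1, -8]]
Verify stationarity: grad f(x*) = H x* + g = (0, 0).
Eigenvalues of H: -8.2361, -3.7639.
Both eigenvalues < 0, so H is negative definite -> x* is a strict local max.

max


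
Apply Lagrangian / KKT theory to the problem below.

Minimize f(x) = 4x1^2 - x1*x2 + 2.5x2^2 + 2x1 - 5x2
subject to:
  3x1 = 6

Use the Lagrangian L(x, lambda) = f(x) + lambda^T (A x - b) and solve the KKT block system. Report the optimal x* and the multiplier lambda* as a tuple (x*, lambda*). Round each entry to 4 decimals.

Form the Lagrangian:
  L(x, lambda) = (1/2) x^T Q x + c^T x + lambda^T (A x - b)
Stationarity (grad_x L = 0): Q x + c + A^T lambda = 0.
Primal feasibility: A x = b.

This gives the KKT block system:
  [ Q   A^T ] [ x     ]   [-c ]
  [ A    0  ] [ lambda ] = [ b ]

Solving the linear system:
  x*      = (2, 1.4)
  lambda* = (-5.5333)
  f(x*)   = 15.1

x* = (2, 1.4), lambda* = (-5.5333)


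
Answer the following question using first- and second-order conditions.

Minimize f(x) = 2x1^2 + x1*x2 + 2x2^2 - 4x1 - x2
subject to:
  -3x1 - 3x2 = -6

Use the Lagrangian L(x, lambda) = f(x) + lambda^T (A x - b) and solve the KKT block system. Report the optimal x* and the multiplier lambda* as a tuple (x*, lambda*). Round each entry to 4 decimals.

Form the Lagrangian:
  L(x, lambda) = (1/2) x^T Q x + c^T x + lambda^T (A x - b)
Stationarity (grad_x L = 0): Q x + c + A^T lambda = 0.
Primal feasibility: A x = b.

This gives the KKT block system:
  [ Q   A^T ] [ x     ]   [-c ]
  [ A    0  ] [ lambda ] = [ b ]

Solving the linear system:
  x*      = (1.5, 0.5)
  lambda* = (0.8333)
  f(x*)   = -0.75

x* = (1.5, 0.5), lambda* = (0.8333)


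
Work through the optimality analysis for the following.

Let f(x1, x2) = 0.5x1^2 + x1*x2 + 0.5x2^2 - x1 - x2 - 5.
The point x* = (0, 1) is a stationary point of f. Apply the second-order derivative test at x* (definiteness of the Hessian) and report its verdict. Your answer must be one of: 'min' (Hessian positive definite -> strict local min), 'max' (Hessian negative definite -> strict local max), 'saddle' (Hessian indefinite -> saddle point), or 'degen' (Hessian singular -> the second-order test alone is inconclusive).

Compute the Hessian H = grad^2 f:
  H = [[1, 1], [1, 1]]
Verify stationarity: grad f(x*) = H x* + g = (0, 0).
Eigenvalues of H: 0, 2.
H has a zero eigenvalue (singular; positive semidefinite but not definite), so H is neither positive definite, negative definite, nor indefinite. The second-order test alone is inconclusive -> degen.
(Indeed, f is constant along the null direction of H through x*, so x* is not a strict local extremum.)

degen


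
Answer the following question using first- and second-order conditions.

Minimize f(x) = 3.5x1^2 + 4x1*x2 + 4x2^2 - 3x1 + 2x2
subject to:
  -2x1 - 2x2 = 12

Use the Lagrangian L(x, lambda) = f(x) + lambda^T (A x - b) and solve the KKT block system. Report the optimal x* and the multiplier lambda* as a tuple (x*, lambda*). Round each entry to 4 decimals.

Form the Lagrangian:
  L(x, lambda) = (1/2) x^T Q x + c^T x + lambda^T (A x - b)
Stationarity (grad_x L = 0): Q x + c + A^T lambda = 0.
Primal feasibility: A x = b.

This gives the KKT block system:
  [ Q   A^T ] [ x     ]   [-c ]
  [ A    0  ] [ lambda ] = [ b ]

Solving the linear system:
  x*      = (-2.7143, -3.2857)
  lambda* = (-17.5714)
  f(x*)   = 106.2143

x* = (-2.7143, -3.2857), lambda* = (-17.5714)


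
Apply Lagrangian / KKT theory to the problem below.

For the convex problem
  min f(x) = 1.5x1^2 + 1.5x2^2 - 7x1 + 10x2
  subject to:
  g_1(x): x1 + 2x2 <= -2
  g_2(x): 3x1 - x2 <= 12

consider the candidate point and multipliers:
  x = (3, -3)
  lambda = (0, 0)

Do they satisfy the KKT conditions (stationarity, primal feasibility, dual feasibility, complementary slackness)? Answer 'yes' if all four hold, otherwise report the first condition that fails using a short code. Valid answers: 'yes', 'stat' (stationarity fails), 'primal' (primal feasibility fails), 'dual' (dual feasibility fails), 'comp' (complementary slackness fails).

Gradient of f: grad f(x) = Q x + c = (2, 1)
Constraint values g_i(x) = a_i^T x - b_i:
  g_1((3, -3)) = -1
  g_2((3, -3)) = 0
Stationarity residual: grad f(x) + sum_i lambda_i a_i = (2, 1)
  -> stationarity FAILS
Primal feasibility (all g_i <= 0): OK
Dual feasibility (all lambda_i >= 0): OK
Complementary slackness (lambda_i * g_i(x) = 0 for all i): OK

Verdict: the first failing condition is stationarity -> stat.

stat


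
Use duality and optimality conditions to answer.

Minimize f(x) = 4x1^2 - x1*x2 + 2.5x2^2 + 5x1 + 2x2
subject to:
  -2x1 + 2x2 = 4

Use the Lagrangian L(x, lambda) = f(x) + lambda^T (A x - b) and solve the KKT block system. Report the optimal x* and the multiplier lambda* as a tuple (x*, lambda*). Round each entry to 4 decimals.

Form the Lagrangian:
  L(x, lambda) = (1/2) x^T Q x + c^T x + lambda^T (A x - b)
Stationarity (grad_x L = 0): Q x + c + A^T lambda = 0.
Primal feasibility: A x = b.

This gives the KKT block system:
  [ Q   A^T ] [ x     ]   [-c ]
  [ A    0  ] [ lambda ] = [ b ]

Solving the linear system:
  x*      = (-1.3636, 0.6364)
  lambda* = (-3.2727)
  f(x*)   = 3.7727

x* = (-1.3636, 0.6364), lambda* = (-3.2727)


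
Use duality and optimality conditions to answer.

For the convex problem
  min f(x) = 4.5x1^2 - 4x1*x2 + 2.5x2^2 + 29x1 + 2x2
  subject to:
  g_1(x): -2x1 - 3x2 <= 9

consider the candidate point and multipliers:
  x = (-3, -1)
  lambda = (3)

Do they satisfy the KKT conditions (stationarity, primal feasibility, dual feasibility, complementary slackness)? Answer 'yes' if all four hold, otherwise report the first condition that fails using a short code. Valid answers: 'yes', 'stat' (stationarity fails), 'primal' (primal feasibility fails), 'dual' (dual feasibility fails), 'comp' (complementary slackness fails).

Gradient of f: grad f(x) = Q x + c = (6, 9)
Constraint values g_i(x) = a_i^T x - b_i:
  g_1((-3, -1)) = 0
Stationarity residual: grad f(x) + sum_i lambda_i a_i = (0, 0)
  -> stationarity OK
Primal feasibility (all g_i <= 0): OK
Dual feasibility (all lambda_i >= 0): OK
Complementary slackness (lambda_i * g_i(x) = 0 for all i): OK

Verdict: yes, KKT holds.

yes


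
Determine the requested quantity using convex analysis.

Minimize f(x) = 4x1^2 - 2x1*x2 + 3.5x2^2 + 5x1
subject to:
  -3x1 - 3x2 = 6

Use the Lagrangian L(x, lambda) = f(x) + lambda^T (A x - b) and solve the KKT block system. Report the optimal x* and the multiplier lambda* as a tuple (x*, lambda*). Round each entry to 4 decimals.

Form the Lagrangian:
  L(x, lambda) = (1/2) x^T Q x + c^T x + lambda^T (A x - b)
Stationarity (grad_x L = 0): Q x + c + A^T lambda = 0.
Primal feasibility: A x = b.

This gives the KKT block system:
  [ Q   A^T ] [ x     ]   [-c ]
  [ A    0  ] [ lambda ] = [ b ]

Solving the linear system:
  x*      = (-1.2105, -0.7895)
  lambda* = (-1.0351)
  f(x*)   = 0.0789

x* = (-1.2105, -0.7895), lambda* = (-1.0351)


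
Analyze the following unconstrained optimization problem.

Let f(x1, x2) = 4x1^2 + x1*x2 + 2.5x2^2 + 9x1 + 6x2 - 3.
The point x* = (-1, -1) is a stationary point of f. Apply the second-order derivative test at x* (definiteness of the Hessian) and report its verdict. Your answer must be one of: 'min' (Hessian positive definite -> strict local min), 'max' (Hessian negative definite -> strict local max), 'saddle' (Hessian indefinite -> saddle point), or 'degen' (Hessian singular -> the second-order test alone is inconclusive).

Compute the Hessian H = grad^2 f:
  H = [[8, 1], [1, 5]]
Verify stationarity: grad f(x*) = H x* + g = (0, 0).
Eigenvalues of H: 4.6972, 8.3028.
Both eigenvalues > 0, so H is positive definite -> x* is a strict local min.

min


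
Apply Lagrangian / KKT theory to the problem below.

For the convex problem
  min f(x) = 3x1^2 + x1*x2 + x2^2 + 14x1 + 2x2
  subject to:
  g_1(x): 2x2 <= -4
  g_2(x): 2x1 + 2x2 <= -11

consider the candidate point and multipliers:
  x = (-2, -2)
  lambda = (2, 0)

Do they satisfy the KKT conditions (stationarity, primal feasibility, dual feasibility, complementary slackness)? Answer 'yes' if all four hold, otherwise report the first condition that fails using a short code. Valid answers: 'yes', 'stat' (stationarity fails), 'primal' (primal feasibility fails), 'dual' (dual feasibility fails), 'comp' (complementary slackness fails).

Gradient of f: grad f(x) = Q x + c = (0, -4)
Constraint values g_i(x) = a_i^T x - b_i:
  g_1((-2, -2)) = 0
  g_2((-2, -2)) = 3
Stationarity residual: grad f(x) + sum_i lambda_i a_i = (0, 0)
  -> stationarity OK
Primal feasibility (all g_i <= 0): FAILS
Dual feasibility (all lambda_i >= 0): OK
Complementary slackness (lambda_i * g_i(x) = 0 for all i): OK

Verdict: the first failing condition is primal_feasibility -> primal.

primal


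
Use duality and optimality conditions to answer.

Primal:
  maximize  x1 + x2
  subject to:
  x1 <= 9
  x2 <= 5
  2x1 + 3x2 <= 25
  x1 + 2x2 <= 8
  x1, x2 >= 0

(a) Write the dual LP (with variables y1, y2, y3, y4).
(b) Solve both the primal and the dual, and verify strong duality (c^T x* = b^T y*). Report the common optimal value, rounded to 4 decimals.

The standard primal-dual pair for 'max c^T x s.t. A x <= b, x >= 0' is:
  Dual:  min b^T y  s.t.  A^T y >= c,  y >= 0.

So the dual LP is:
  minimize  9y1 + 5y2 + 25y3 + 8y4
  subject to:
    y1 + 2y3 + y4 >= 1
    y2 + 3y3 + 2y4 >= 1
    y1, y2, y3, y4 >= 0

Solving the primal: x* = (8, 0).
  primal value c^T x* = 8.
Solving the dual: y* = (0, 0, 0, 1).
  dual value b^T y* = 8.
Strong duality: c^T x* = b^T y*. Confirmed.

8


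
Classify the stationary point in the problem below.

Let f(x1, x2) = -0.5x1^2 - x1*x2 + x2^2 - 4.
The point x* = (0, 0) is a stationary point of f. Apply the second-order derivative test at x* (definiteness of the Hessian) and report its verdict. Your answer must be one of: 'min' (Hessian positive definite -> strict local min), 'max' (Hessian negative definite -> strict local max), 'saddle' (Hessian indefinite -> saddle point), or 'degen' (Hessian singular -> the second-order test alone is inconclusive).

Compute the Hessian H = grad^2 f:
  H = [[-1, -1], [-1, 2]]
Verify stationarity: grad f(x*) = H x* + g = (0, 0).
Eigenvalues of H: -1.3028, 2.3028.
Eigenvalues have mixed signs, so H is indefinite -> x* is a saddle point.

saddle


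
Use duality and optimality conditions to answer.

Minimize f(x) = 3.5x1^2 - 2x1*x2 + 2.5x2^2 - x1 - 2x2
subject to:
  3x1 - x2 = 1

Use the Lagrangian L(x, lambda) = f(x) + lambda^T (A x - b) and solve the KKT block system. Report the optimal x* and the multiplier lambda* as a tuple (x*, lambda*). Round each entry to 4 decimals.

Form the Lagrangian:
  L(x, lambda) = (1/2) x^T Q x + c^T x + lambda^T (A x - b)
Stationarity (grad_x L = 0): Q x + c + A^T lambda = 0.
Primal feasibility: A x = b.

This gives the KKT block system:
  [ Q   A^T ] [ x     ]   [-c ]
  [ A    0  ] [ lambda ] = [ b ]

Solving the linear system:
  x*      = (0.5, 0.5)
  lambda* = (-0.5)
  f(x*)   = -0.5

x* = (0.5, 0.5), lambda* = (-0.5)


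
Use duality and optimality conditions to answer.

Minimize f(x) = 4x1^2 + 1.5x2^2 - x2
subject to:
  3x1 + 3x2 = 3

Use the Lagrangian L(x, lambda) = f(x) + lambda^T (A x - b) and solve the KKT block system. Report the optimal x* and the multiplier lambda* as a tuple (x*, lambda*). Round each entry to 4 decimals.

Form the Lagrangian:
  L(x, lambda) = (1/2) x^T Q x + c^T x + lambda^T (A x - b)
Stationarity (grad_x L = 0): Q x + c + A^T lambda = 0.
Primal feasibility: A x = b.

This gives the KKT block system:
  [ Q   A^T ] [ x     ]   [-c ]
  [ A    0  ] [ lambda ] = [ b ]

Solving the linear system:
  x*      = (0.1818, 0.8182)
  lambda* = (-0.4848)
  f(x*)   = 0.3182

x* = (0.1818, 0.8182), lambda* = (-0.4848)


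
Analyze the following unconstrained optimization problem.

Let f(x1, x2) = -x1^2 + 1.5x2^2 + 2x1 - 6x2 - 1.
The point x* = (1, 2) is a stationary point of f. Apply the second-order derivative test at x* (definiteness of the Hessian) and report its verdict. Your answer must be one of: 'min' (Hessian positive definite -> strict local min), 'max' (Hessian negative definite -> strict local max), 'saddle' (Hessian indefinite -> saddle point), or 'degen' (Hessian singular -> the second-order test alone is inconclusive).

Compute the Hessian H = grad^2 f:
  H = [[-2, 0], [0, 3]]
Verify stationarity: grad f(x*) = H x* + g = (0, 0).
Eigenvalues of H: -2, 3.
Eigenvalues have mixed signs, so H is indefinite -> x* is a saddle point.

saddle


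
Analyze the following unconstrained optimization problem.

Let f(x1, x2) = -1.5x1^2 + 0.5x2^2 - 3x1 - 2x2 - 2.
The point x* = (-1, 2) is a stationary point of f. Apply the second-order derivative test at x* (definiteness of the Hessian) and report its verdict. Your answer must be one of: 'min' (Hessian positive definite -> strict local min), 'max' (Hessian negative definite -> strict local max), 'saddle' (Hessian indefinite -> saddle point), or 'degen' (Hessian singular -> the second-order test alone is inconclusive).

Compute the Hessian H = grad^2 f:
  H = [[-3, 0], [0, 1]]
Verify stationarity: grad f(x*) = H x* + g = (0, 0).
Eigenvalues of H: -3, 1.
Eigenvalues have mixed signs, so H is indefinite -> x* is a saddle point.

saddle


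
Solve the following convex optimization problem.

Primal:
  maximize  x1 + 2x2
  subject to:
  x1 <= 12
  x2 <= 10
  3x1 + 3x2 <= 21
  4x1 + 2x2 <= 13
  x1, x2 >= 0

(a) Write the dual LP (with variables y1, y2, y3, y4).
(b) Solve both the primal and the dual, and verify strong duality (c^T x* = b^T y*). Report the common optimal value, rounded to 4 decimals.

The standard primal-dual pair for 'max c^T x s.t. A x <= b, x >= 0' is:
  Dual:  min b^T y  s.t.  A^T y >= c,  y >= 0.

So the dual LP is:
  minimize  12y1 + 10y2 + 21y3 + 13y4
  subject to:
    y1 + 3y3 + 4y4 >= 1
    y2 + 3y3 + 2y4 >= 2
    y1, y2, y3, y4 >= 0

Solving the primal: x* = (0, 6.5).
  primal value c^T x* = 13.
Solving the dual: y* = (0, 0, 0, 1).
  dual value b^T y* = 13.
Strong duality: c^T x* = b^T y*. Confirmed.

13


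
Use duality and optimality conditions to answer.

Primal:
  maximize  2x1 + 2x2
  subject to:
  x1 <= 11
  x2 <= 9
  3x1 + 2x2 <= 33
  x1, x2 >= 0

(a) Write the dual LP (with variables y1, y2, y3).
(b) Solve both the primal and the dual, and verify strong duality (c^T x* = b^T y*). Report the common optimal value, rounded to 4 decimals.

The standard primal-dual pair for 'max c^T x s.t. A x <= b, x >= 0' is:
  Dual:  min b^T y  s.t.  A^T y >= c,  y >= 0.

So the dual LP is:
  minimize  11y1 + 9y2 + 33y3
  subject to:
    y1 + 3y3 >= 2
    y2 + 2y3 >= 2
    y1, y2, y3 >= 0

Solving the primal: x* = (5, 9).
  primal value c^T x* = 28.
Solving the dual: y* = (0, 0.6667, 0.6667).
  dual value b^T y* = 28.
Strong duality: c^T x* = b^T y*. Confirmed.

28


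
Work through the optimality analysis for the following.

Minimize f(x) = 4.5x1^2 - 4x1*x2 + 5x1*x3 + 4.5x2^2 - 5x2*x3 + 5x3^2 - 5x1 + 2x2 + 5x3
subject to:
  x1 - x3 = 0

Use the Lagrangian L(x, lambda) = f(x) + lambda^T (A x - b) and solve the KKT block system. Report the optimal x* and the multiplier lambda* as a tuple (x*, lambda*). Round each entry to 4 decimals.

Form the Lagrangian:
  L(x, lambda) = (1/2) x^T Q x + c^T x + lambda^T (A x - b)
Stationarity (grad_x L = 0): Q x + c + A^T lambda = 0.
Primal feasibility: A x = b.

This gives the KKT block system:
  [ Q   A^T ] [ x     ]   [-c ]
  [ A    0  ] [ lambda ] = [ b ]

Solving the linear system:
  x*      = (-0.1, -0.3222, -0.1)
  lambda* = (5.1111)
  f(x*)   = -0.3222

x* = (-0.1, -0.3222, -0.1), lambda* = (5.1111)


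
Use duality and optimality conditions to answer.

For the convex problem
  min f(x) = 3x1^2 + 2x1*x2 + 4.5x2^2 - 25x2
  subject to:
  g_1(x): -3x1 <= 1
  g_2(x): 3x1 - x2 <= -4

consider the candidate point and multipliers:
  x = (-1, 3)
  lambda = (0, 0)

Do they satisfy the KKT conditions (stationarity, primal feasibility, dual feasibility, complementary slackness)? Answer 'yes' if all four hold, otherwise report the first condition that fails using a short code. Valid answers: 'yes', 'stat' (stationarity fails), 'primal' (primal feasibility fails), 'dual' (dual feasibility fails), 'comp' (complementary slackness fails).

Gradient of f: grad f(x) = Q x + c = (0, 0)
Constraint values g_i(x) = a_i^T x - b_i:
  g_1((-1, 3)) = 2
  g_2((-1, 3)) = -2
Stationarity residual: grad f(x) + sum_i lambda_i a_i = (0, 0)
  -> stationarity OK
Primal feasibility (all g_i <= 0): FAILS
Dual feasibility (all lambda_i >= 0): OK
Complementary slackness (lambda_i * g_i(x) = 0 for all i): OK

Verdict: the first failing condition is primal_feasibility -> primal.

primal


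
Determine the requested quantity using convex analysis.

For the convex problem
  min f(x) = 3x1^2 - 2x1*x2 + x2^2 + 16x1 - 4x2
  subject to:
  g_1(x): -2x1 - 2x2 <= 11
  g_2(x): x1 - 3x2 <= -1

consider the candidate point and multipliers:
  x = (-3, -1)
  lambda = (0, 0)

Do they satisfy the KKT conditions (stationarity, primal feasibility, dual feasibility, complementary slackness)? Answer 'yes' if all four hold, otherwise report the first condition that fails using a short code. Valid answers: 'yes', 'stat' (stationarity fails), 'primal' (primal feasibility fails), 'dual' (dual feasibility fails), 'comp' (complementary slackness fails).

Gradient of f: grad f(x) = Q x + c = (0, 0)
Constraint values g_i(x) = a_i^T x - b_i:
  g_1((-3, -1)) = -3
  g_2((-3, -1)) = 1
Stationarity residual: grad f(x) + sum_i lambda_i a_i = (0, 0)
  -> stationarity OK
Primal feasibility (all g_i <= 0): FAILS
Dual feasibility (all lambda_i >= 0): OK
Complementary slackness (lambda_i * g_i(x) = 0 for all i): OK

Verdict: the first failing condition is primal_feasibility -> primal.

primal


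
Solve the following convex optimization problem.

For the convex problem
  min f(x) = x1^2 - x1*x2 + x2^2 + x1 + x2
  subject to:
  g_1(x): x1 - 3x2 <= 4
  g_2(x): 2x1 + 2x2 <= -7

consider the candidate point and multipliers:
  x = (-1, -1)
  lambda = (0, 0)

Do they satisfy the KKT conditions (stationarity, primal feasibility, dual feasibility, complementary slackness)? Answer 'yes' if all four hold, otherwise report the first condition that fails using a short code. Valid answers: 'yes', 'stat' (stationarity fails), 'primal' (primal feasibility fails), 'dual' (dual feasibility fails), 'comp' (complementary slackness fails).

Gradient of f: grad f(x) = Q x + c = (0, 0)
Constraint values g_i(x) = a_i^T x - b_i:
  g_1((-1, -1)) = -2
  g_2((-1, -1)) = 3
Stationarity residual: grad f(x) + sum_i lambda_i a_i = (0, 0)
  -> stationarity OK
Primal feasibility (all g_i <= 0): FAILS
Dual feasibility (all lambda_i >= 0): OK
Complementary slackness (lambda_i * g_i(x) = 0 for all i): OK

Verdict: the first failing condition is primal_feasibility -> primal.

primal


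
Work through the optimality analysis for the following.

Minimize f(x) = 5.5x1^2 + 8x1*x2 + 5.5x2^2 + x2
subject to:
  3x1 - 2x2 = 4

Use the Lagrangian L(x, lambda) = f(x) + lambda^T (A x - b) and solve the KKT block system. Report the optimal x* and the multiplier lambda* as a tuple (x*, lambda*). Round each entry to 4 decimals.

Form the Lagrangian:
  L(x, lambda) = (1/2) x^T Q x + c^T x + lambda^T (A x - b)
Stationarity (grad_x L = 0): Q x + c + A^T lambda = 0.
Primal feasibility: A x = b.

This gives the KKT block system:
  [ Q   A^T ] [ x     ]   [-c ]
  [ A    0  ] [ lambda ] = [ b ]

Solving the linear system:
  x*      = (0.795, -0.8075)
  lambda* = (-0.7615)
  f(x*)   = 1.1192

x* = (0.795, -0.8075), lambda* = (-0.7615)


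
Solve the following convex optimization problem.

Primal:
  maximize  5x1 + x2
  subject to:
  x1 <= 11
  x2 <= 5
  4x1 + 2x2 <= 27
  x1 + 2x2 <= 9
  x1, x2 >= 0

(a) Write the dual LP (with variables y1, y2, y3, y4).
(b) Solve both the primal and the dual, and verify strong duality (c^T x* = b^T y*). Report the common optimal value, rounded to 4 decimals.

The standard primal-dual pair for 'max c^T x s.t. A x <= b, x >= 0' is:
  Dual:  min b^T y  s.t.  A^T y >= c,  y >= 0.

So the dual LP is:
  minimize  11y1 + 5y2 + 27y3 + 9y4
  subject to:
    y1 + 4y3 + y4 >= 5
    y2 + 2y3 + 2y4 >= 1
    y1, y2, y3, y4 >= 0

Solving the primal: x* = (6.75, 0).
  primal value c^T x* = 33.75.
Solving the dual: y* = (0, 0, 1.25, 0).
  dual value b^T y* = 33.75.
Strong duality: c^T x* = b^T y*. Confirmed.

33.75


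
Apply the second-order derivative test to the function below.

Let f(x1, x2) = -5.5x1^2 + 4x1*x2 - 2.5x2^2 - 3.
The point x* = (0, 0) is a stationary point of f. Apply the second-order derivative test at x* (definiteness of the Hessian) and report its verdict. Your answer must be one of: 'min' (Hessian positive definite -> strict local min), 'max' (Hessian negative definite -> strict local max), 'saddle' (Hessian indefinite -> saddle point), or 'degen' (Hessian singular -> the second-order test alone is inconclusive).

Compute the Hessian H = grad^2 f:
  H = [[-11, 4], [4, -5]]
Verify stationarity: grad f(x*) = H x* + g = (0, 0).
Eigenvalues of H: -13, -3.
Both eigenvalues < 0, so H is negative definite -> x* is a strict local max.

max
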